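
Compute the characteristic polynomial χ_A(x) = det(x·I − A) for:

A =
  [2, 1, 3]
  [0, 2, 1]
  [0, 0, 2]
x^3 - 6*x^2 + 12*x - 8

Expanding det(x·I − A) (e.g. by cofactor expansion or by noting that A is similar to its Jordan form J, which has the same characteristic polynomial as A) gives
  χ_A(x) = x^3 - 6*x^2 + 12*x - 8
which factors as (x - 2)^3. The eigenvalues (with algebraic multiplicities) are λ = 2 with multiplicity 3.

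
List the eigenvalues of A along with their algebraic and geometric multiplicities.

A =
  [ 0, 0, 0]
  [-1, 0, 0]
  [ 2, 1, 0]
λ = 0: alg = 3, geom = 1

Step 1 — factor the characteristic polynomial to read off the algebraic multiplicities:
  χ_A(x) = x^3

Step 2 — compute geometric multiplicities via the rank-nullity identity g(λ) = n − rank(A − λI):
  rank(A − (0)·I) = 2, so dim ker(A − (0)·I) = n − 2 = 1

Summary:
  λ = 0: algebraic multiplicity = 3, geometric multiplicity = 1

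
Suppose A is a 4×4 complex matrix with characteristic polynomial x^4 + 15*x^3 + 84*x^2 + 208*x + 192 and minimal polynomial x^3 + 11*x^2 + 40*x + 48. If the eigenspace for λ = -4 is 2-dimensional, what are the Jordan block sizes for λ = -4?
Block sizes for λ = -4: [2, 1]

Step 1 — from the characteristic polynomial, algebraic multiplicity of λ = -4 is 3. From dim ker(A − (-4)·I) = 2, there are exactly 2 Jordan blocks for λ = -4.
Step 2 — from the minimal polynomial, the factor (x + 4)^2 tells us the largest block for λ = -4 has size 2.
Step 3 — with total size 3, 2 blocks, and largest block 2, the block sizes (in nonincreasing order) are [2, 1].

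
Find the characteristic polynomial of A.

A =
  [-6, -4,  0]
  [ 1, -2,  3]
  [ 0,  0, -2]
x^3 + 10*x^2 + 32*x + 32

Expanding det(x·I − A) (e.g. by cofactor expansion or by noting that A is similar to its Jordan form J, which has the same characteristic polynomial as A) gives
  χ_A(x) = x^3 + 10*x^2 + 32*x + 32
which factors as (x + 2)*(x + 4)^2. The eigenvalues (with algebraic multiplicities) are λ = -4 with multiplicity 2, λ = -2 with multiplicity 1.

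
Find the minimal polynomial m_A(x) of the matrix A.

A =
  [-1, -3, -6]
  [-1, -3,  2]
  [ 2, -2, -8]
x^2 + 8*x + 16

The characteristic polynomial is χ_A(x) = (x + 4)^3, so the eigenvalues are known. The minimal polynomial is
  m_A(x) = Π_λ (x − λ)^{k_λ}
where k_λ is the size of the *largest* Jordan block for λ (equivalently, the smallest k with (A − λI)^k v = 0 for every generalised eigenvector v of λ).

  λ = -4: largest Jordan block has size 2, contributing (x + 4)^2

So m_A(x) = (x + 4)^2 = x^2 + 8*x + 16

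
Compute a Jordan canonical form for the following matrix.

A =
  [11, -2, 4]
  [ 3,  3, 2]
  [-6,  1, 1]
J_3(5)

The characteristic polynomial is
  det(x·I − A) = x^3 - 15*x^2 + 75*x - 125 = (x - 5)^3

Eigenvalues and multiplicities (the geometric multiplicity of λ is n − rank(A − λI), which equals the number of Jordan blocks for λ):
  λ = 5: algebraic multiplicity = 3, geometric multiplicity = 1

Determining the block sizes for each eigenvalue:
  λ = 5: one block (gm = 1), so the single block has size am = 3 → block sizes [3]

Assembling the blocks gives a Jordan form
J =
  [5, 1, 0]
  [0, 5, 1]
  [0, 0, 5]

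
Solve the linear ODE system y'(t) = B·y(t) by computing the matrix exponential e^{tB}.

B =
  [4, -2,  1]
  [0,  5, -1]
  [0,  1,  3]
e^{tB} =
  [exp(4*t), -t^2*exp(4*t)/2 - 2*t*exp(4*t), t^2*exp(4*t)/2 + t*exp(4*t)]
  [0, t*exp(4*t) + exp(4*t), -t*exp(4*t)]
  [0, t*exp(4*t), -t*exp(4*t) + exp(4*t)]

Strategy: write B = P · J · P⁻¹ where J is a Jordan canonical form, so e^{tB} = P · e^{tJ} · P⁻¹, and e^{tJ} can be computed block-by-block.

B has Jordan form
J =
  [4, 1, 0]
  [0, 4, 1]
  [0, 0, 4]
(up to reordering of blocks).

Per-block formulas:
  For a 3×3 Jordan block J_3(4): exp(t · J_3(4)) = e^(4t)·(I + t·N + (t^2/2)·N^2), where N is the 3×3 nilpotent shift.

After assembling e^{tJ} and conjugating by P, we get:

e^{tB} =
  [exp(4*t), -t^2*exp(4*t)/2 - 2*t*exp(4*t), t^2*exp(4*t)/2 + t*exp(4*t)]
  [0, t*exp(4*t) + exp(4*t), -t*exp(4*t)]
  [0, t*exp(4*t), -t*exp(4*t) + exp(4*t)]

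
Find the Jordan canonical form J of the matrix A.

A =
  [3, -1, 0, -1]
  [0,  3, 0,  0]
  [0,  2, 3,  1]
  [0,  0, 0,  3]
J_2(3) ⊕ J_2(3)

The characteristic polynomial is
  det(x·I − A) = x^4 - 12*x^3 + 54*x^2 - 108*x + 81 = (x - 3)^4

Eigenvalues and multiplicities (the geometric multiplicity of λ is n − rank(A − λI), which equals the number of Jordan blocks for λ):
  λ = 3: algebraic multiplicity = 4, geometric multiplicity = 2

Determining the block sizes for each eigenvalue:
  λ = 3: with am = 4 and gm = 2, the partition is not yet determined (e.g. several partitions of 4 into 2 parts exist). Let N = A − (3)·I. Computing rank(N^1) = 2, rank(N^2) = 0; the number of blocks of size ≥ j is rank(N^{j−1}) − rank(N^j), giving [2, 2]. So we have 2 block(s) of size 2 → block sizes [2, 2]

Assembling the blocks gives a Jordan form
J =
  [3, 1, 0, 0]
  [0, 3, 0, 0]
  [0, 0, 3, 1]
  [0, 0, 0, 3]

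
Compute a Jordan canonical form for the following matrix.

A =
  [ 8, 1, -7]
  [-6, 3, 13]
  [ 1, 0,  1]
J_3(4)

The characteristic polynomial is
  det(x·I − A) = x^3 - 12*x^2 + 48*x - 64 = (x - 4)^3

Eigenvalues and multiplicities (the geometric multiplicity of λ is n − rank(A − λI), which equals the number of Jordan blocks for λ):
  λ = 4: algebraic multiplicity = 3, geometric multiplicity = 1

Determining the block sizes for each eigenvalue:
  λ = 4: one block (gm = 1), so the single block has size am = 3 → block sizes [3]

Assembling the blocks gives a Jordan form
J =
  [4, 1, 0]
  [0, 4, 1]
  [0, 0, 4]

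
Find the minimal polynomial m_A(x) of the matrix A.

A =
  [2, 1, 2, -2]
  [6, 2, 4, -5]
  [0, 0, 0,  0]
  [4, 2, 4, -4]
x^3

The characteristic polynomial is χ_A(x) = x^4, so the eigenvalues are known. The minimal polynomial is
  m_A(x) = Π_λ (x − λ)^{k_λ}
where k_λ is the size of the *largest* Jordan block for λ (equivalently, the smallest k with (A − λI)^k v = 0 for every generalised eigenvector v of λ).

  λ = 0: largest Jordan block has size 3, contributing (x − 0)^3

So m_A(x) = x^3 = x^3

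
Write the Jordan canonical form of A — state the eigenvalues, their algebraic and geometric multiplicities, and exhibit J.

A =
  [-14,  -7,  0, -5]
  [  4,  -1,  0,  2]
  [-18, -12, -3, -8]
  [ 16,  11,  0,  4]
J_2(-4) ⊕ J_1(-3) ⊕ J_1(-3)

The characteristic polynomial is
  det(x·I − A) = x^4 + 14*x^3 + 73*x^2 + 168*x + 144 = (x + 3)^2*(x + 4)^2

Eigenvalues and multiplicities (the geometric multiplicity of λ is n − rank(A − λI), which equals the number of Jordan blocks for λ):
  λ = -4: algebraic multiplicity = 2, geometric multiplicity = 1
  λ = -3: algebraic multiplicity = 2, geometric multiplicity = 2

Determining the block sizes for each eigenvalue:
  λ = -4: one block (gm = 1), so the single block has size am = 2 → block sizes [2]
  λ = -3: gm = am = 2, so every block has size 1 → block sizes [1, 1]

Assembling the blocks gives a Jordan form
J =
  [-4,  1,  0,  0]
  [ 0, -4,  0,  0]
  [ 0,  0, -3,  0]
  [ 0,  0,  0, -3]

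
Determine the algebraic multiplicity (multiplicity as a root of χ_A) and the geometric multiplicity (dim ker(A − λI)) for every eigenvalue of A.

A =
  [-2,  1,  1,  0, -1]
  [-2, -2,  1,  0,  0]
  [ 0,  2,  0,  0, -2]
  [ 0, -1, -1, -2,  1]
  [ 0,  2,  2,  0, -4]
λ = -2: alg = 5, geom = 3

Step 1 — factor the characteristic polynomial to read off the algebraic multiplicities:
  χ_A(x) = (x + 2)^5

Step 2 — compute geometric multiplicities via the rank-nullity identity g(λ) = n − rank(A − λI):
  rank(A − (-2)·I) = 2, so dim ker(A − (-2)·I) = n − 2 = 3

Summary:
  λ = -2: algebraic multiplicity = 5, geometric multiplicity = 3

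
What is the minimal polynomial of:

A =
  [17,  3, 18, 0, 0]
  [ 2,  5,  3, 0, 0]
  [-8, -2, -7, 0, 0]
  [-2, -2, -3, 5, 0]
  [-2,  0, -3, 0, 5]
x^3 - 15*x^2 + 75*x - 125

The characteristic polynomial is χ_A(x) = (x - 5)^5, so the eigenvalues are known. The minimal polynomial is
  m_A(x) = Π_λ (x − λ)^{k_λ}
where k_λ is the size of the *largest* Jordan block for λ (equivalently, the smallest k with (A − λI)^k v = 0 for every generalised eigenvector v of λ).

  λ = 5: largest Jordan block has size 3, contributing (x − 5)^3

So m_A(x) = (x - 5)^3 = x^3 - 15*x^2 + 75*x - 125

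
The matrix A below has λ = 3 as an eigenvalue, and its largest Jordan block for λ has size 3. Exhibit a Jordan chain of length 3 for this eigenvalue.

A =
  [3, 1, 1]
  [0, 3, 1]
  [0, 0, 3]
A Jordan chain for λ = 3 of length 3:
v_1 = (1, 0, 0)ᵀ
v_2 = (1, 1, 0)ᵀ
v_3 = (0, 0, 1)ᵀ

Let N = A − (3)·I. We want v_3 with N^3 v_3 = 0 but N^2 v_3 ≠ 0; then v_{j-1} := N · v_j for j = 3, …, 2.

Pick v_3 = (0, 0, 1)ᵀ.
Then v_2 = N · v_3 = (1, 1, 0)ᵀ.
Then v_1 = N · v_2 = (1, 0, 0)ᵀ.

Sanity check: (A − (3)·I) v_1 = (0, 0, 0)ᵀ = 0. ✓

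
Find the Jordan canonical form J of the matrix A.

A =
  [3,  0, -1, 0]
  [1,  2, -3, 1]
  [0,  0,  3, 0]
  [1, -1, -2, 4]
J_2(3) ⊕ J_2(3)

The characteristic polynomial is
  det(x·I − A) = x^4 - 12*x^3 + 54*x^2 - 108*x + 81 = (x - 3)^4

Eigenvalues and multiplicities (the geometric multiplicity of λ is n − rank(A − λI), which equals the number of Jordan blocks for λ):
  λ = 3: algebraic multiplicity = 4, geometric multiplicity = 2

Determining the block sizes for each eigenvalue:
  λ = 3: with am = 4 and gm = 2, the partition is not yet determined (e.g. several partitions of 4 into 2 parts exist). Let N = A − (3)·I. Computing rank(N^1) = 2, rank(N^2) = 0; the number of blocks of size ≥ j is rank(N^{j−1}) − rank(N^j), giving [2, 2]. So we have 2 block(s) of size 2 → block sizes [2, 2]

Assembling the blocks gives a Jordan form
J =
  [3, 1, 0, 0]
  [0, 3, 0, 0]
  [0, 0, 3, 1]
  [0, 0, 0, 3]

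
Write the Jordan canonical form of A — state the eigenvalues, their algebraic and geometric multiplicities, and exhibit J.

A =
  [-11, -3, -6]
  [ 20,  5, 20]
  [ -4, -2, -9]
J_2(-5) ⊕ J_1(-5)

The characteristic polynomial is
  det(x·I − A) = x^3 + 15*x^2 + 75*x + 125 = (x + 5)^3

Eigenvalues and multiplicities (the geometric multiplicity of λ is n − rank(A − λI), which equals the number of Jordan blocks for λ):
  λ = -5: algebraic multiplicity = 3, geometric multiplicity = 2

Determining the block sizes for each eigenvalue:
  λ = -5: 2 blocks summing to 3 forces exactly one block of size 2 and the rest size 1 → block sizes [2, 1]

Assembling the blocks gives a Jordan form
J =
  [-5,  1,  0]
  [ 0, -5,  0]
  [ 0,  0, -5]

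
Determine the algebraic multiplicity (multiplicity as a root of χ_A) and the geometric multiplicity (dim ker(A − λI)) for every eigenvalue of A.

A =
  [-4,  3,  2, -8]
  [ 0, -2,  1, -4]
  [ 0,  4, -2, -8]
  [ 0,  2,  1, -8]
λ = -4: alg = 4, geom = 2

Step 1 — factor the characteristic polynomial to read off the algebraic multiplicities:
  χ_A(x) = (x + 4)^4

Step 2 — compute geometric multiplicities via the rank-nullity identity g(λ) = n − rank(A − λI):
  rank(A − (-4)·I) = 2, so dim ker(A − (-4)·I) = n − 2 = 2

Summary:
  λ = -4: algebraic multiplicity = 4, geometric multiplicity = 2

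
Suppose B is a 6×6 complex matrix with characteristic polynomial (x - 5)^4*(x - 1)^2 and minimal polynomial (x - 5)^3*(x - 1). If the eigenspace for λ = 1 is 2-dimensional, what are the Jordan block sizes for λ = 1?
Block sizes for λ = 1: [1, 1]

Step 1 — from the characteristic polynomial, algebraic multiplicity of λ = 1 is 2. From dim ker(B − (1)·I) = 2, there are exactly 2 Jordan blocks for λ = 1.
Step 2 — from the minimal polynomial, the factor (x − 1) tells us the largest block for λ = 1 has size 1.
Step 3 — with total size 2, 2 blocks, and largest block 1, the block sizes (in nonincreasing order) are [1, 1].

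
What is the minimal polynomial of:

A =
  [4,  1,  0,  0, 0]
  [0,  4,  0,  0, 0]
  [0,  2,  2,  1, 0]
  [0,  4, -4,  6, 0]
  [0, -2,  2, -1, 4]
x^2 - 8*x + 16

The characteristic polynomial is χ_A(x) = (x - 4)^5, so the eigenvalues are known. The minimal polynomial is
  m_A(x) = Π_λ (x − λ)^{k_λ}
where k_λ is the size of the *largest* Jordan block for λ (equivalently, the smallest k with (A − λI)^k v = 0 for every generalised eigenvector v of λ).

  λ = 4: largest Jordan block has size 2, contributing (x − 4)^2

So m_A(x) = (x - 4)^2 = x^2 - 8*x + 16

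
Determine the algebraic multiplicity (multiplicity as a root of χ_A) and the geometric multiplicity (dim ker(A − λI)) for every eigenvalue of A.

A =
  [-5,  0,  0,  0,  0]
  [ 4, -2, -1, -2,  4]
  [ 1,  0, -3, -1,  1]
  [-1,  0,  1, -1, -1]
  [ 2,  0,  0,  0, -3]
λ = -5: alg = 1, geom = 1; λ = -3: alg = 1, geom = 1; λ = -2: alg = 3, geom = 1

Step 1 — factor the characteristic polynomial to read off the algebraic multiplicities:
  χ_A(x) = (x + 2)^3*(x + 3)*(x + 5)

Step 2 — compute geometric multiplicities via the rank-nullity identity g(λ) = n − rank(A − λI):
  rank(A − (-5)·I) = 4, so dim ker(A − (-5)·I) = n − 4 = 1
  rank(A − (-3)·I) = 4, so dim ker(A − (-3)·I) = n − 4 = 1
  rank(A − (-2)·I) = 4, so dim ker(A − (-2)·I) = n − 4 = 1

Summary:
  λ = -5: algebraic multiplicity = 1, geometric multiplicity = 1
  λ = -3: algebraic multiplicity = 1, geometric multiplicity = 1
  λ = -2: algebraic multiplicity = 3, geometric multiplicity = 1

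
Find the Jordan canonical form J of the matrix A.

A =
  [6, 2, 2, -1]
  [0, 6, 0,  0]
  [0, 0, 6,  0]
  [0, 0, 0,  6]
J_2(6) ⊕ J_1(6) ⊕ J_1(6)

The characteristic polynomial is
  det(x·I − A) = x^4 - 24*x^3 + 216*x^2 - 864*x + 1296 = (x - 6)^4

Eigenvalues and multiplicities (the geometric multiplicity of λ is n − rank(A − λI), which equals the number of Jordan blocks for λ):
  λ = 6: algebraic multiplicity = 4, geometric multiplicity = 3

Determining the block sizes for each eigenvalue:
  λ = 6: 3 blocks summing to 4 forces exactly one block of size 2 and the rest size 1 → block sizes [2, 1, 1]

Assembling the blocks gives a Jordan form
J =
  [6, 1, 0, 0]
  [0, 6, 0, 0]
  [0, 0, 6, 0]
  [0, 0, 0, 6]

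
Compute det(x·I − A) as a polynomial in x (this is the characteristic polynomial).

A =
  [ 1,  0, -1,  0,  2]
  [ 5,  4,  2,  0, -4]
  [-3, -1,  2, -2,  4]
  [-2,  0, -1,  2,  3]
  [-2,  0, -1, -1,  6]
x^5 - 15*x^4 + 90*x^3 - 270*x^2 + 405*x - 243

Expanding det(x·I − A) (e.g. by cofactor expansion or by noting that A is similar to its Jordan form J, which has the same characteristic polynomial as A) gives
  χ_A(x) = x^5 - 15*x^4 + 90*x^3 - 270*x^2 + 405*x - 243
which factors as (x - 3)^5. The eigenvalues (with algebraic multiplicities) are λ = 3 with multiplicity 5.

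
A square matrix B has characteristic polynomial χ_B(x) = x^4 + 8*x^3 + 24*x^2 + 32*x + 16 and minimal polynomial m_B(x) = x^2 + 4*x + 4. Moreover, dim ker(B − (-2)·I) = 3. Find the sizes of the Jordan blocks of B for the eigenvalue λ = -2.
Block sizes for λ = -2: [2, 1, 1]

Step 1 — from the characteristic polynomial, algebraic multiplicity of λ = -2 is 4. From dim ker(B − (-2)·I) = 3, there are exactly 3 Jordan blocks for λ = -2.
Step 2 — from the minimal polynomial, the factor (x + 2)^2 tells us the largest block for λ = -2 has size 2.
Step 3 — with total size 4, 3 blocks, and largest block 2, the block sizes (in nonincreasing order) are [2, 1, 1].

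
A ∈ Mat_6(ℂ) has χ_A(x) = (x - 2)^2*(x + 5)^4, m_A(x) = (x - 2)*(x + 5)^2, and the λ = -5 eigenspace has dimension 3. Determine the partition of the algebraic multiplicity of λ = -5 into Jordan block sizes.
Block sizes for λ = -5: [2, 1, 1]

Step 1 — from the characteristic polynomial, algebraic multiplicity of λ = -5 is 4. From dim ker(A − (-5)·I) = 3, there are exactly 3 Jordan blocks for λ = -5.
Step 2 — from the minimal polynomial, the factor (x + 5)^2 tells us the largest block for λ = -5 has size 2.
Step 3 — with total size 4, 3 blocks, and largest block 2, the block sizes (in nonincreasing order) are [2, 1, 1].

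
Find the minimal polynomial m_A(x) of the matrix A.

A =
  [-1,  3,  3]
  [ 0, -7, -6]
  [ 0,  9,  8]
x^2 - x - 2

The characteristic polynomial is χ_A(x) = (x - 2)*(x + 1)^2, so the eigenvalues are known. The minimal polynomial is
  m_A(x) = Π_λ (x − λ)^{k_λ}
where k_λ is the size of the *largest* Jordan block for λ (equivalently, the smallest k with (A − λI)^k v = 0 for every generalised eigenvector v of λ).

  λ = -1: largest Jordan block has size 1, contributing (x + 1)
  λ = 2: largest Jordan block has size 1, contributing (x − 2)

So m_A(x) = (x - 2)*(x + 1) = x^2 - x - 2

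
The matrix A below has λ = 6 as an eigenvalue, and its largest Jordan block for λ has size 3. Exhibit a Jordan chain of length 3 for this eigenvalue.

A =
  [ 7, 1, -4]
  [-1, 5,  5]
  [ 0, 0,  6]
A Jordan chain for λ = 6 of length 3:
v_1 = (1, -1, 0)ᵀ
v_2 = (-4, 5, 0)ᵀ
v_3 = (0, 0, 1)ᵀ

Let N = A − (6)·I. We want v_3 with N^3 v_3 = 0 but N^2 v_3 ≠ 0; then v_{j-1} := N · v_j for j = 3, …, 2.

Pick v_3 = (0, 0, 1)ᵀ.
Then v_2 = N · v_3 = (-4, 5, 0)ᵀ.
Then v_1 = N · v_2 = (1, -1, 0)ᵀ.

Sanity check: (A − (6)·I) v_1 = (0, 0, 0)ᵀ = 0. ✓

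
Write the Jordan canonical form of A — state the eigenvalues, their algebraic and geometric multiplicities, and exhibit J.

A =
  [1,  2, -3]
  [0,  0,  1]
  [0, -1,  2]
J_3(1)

The characteristic polynomial is
  det(x·I − A) = x^3 - 3*x^2 + 3*x - 1 = (x - 1)^3

Eigenvalues and multiplicities (the geometric multiplicity of λ is n − rank(A − λI), which equals the number of Jordan blocks for λ):
  λ = 1: algebraic multiplicity = 3, geometric multiplicity = 1

Determining the block sizes for each eigenvalue:
  λ = 1: one block (gm = 1), so the single block has size am = 3 → block sizes [3]

Assembling the blocks gives a Jordan form
J =
  [1, 1, 0]
  [0, 1, 1]
  [0, 0, 1]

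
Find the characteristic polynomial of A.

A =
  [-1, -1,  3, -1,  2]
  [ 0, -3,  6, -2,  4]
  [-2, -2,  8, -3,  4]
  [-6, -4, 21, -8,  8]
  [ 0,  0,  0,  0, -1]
x^5 + 5*x^4 + 10*x^3 + 10*x^2 + 5*x + 1

Expanding det(x·I − A) (e.g. by cofactor expansion or by noting that A is similar to its Jordan form J, which has the same characteristic polynomial as A) gives
  χ_A(x) = x^5 + 5*x^4 + 10*x^3 + 10*x^2 + 5*x + 1
which factors as (x + 1)^5. The eigenvalues (with algebraic multiplicities) are λ = -1 with multiplicity 5.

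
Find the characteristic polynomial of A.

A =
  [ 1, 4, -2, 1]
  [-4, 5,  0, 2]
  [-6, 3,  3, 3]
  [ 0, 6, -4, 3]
x^4 - 12*x^3 + 54*x^2 - 108*x + 81

Expanding det(x·I − A) (e.g. by cofactor expansion or by noting that A is similar to its Jordan form J, which has the same characteristic polynomial as A) gives
  χ_A(x) = x^4 - 12*x^3 + 54*x^2 - 108*x + 81
which factors as (x - 3)^4. The eigenvalues (with algebraic multiplicities) are λ = 3 with multiplicity 4.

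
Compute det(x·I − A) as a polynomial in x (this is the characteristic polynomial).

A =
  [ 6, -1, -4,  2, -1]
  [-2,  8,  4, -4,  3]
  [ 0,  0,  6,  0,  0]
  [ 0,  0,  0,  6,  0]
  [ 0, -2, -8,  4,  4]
x^5 - 30*x^4 + 360*x^3 - 2160*x^2 + 6480*x - 7776

Expanding det(x·I − A) (e.g. by cofactor expansion or by noting that A is similar to its Jordan form J, which has the same characteristic polynomial as A) gives
  χ_A(x) = x^5 - 30*x^4 + 360*x^3 - 2160*x^2 + 6480*x - 7776
which factors as (x - 6)^5. The eigenvalues (with algebraic multiplicities) are λ = 6 with multiplicity 5.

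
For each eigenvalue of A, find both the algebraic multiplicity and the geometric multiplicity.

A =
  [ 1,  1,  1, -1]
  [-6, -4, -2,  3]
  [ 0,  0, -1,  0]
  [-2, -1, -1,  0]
λ = -1: alg = 4, geom = 2

Step 1 — factor the characteristic polynomial to read off the algebraic multiplicities:
  χ_A(x) = (x + 1)^4

Step 2 — compute geometric multiplicities via the rank-nullity identity g(λ) = n − rank(A − λI):
  rank(A − (-1)·I) = 2, so dim ker(A − (-1)·I) = n − 2 = 2

Summary:
  λ = -1: algebraic multiplicity = 4, geometric multiplicity = 2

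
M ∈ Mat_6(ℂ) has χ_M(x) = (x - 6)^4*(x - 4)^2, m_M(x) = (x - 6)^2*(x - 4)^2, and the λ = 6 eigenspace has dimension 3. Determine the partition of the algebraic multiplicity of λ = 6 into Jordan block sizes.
Block sizes for λ = 6: [2, 1, 1]

Step 1 — from the characteristic polynomial, algebraic multiplicity of λ = 6 is 4. From dim ker(M − (6)·I) = 3, there are exactly 3 Jordan blocks for λ = 6.
Step 2 — from the minimal polynomial, the factor (x − 6)^2 tells us the largest block for λ = 6 has size 2.
Step 3 — with total size 4, 3 blocks, and largest block 2, the block sizes (in nonincreasing order) are [2, 1, 1].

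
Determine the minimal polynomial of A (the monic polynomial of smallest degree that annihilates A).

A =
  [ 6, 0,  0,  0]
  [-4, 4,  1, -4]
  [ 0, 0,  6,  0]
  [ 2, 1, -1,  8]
x^3 - 18*x^2 + 108*x - 216

The characteristic polynomial is χ_A(x) = (x - 6)^4, so the eigenvalues are known. The minimal polynomial is
  m_A(x) = Π_λ (x − λ)^{k_λ}
where k_λ is the size of the *largest* Jordan block for λ (equivalently, the smallest k with (A − λI)^k v = 0 for every generalised eigenvector v of λ).

  λ = 6: largest Jordan block has size 3, contributing (x − 6)^3

So m_A(x) = (x - 6)^3 = x^3 - 18*x^2 + 108*x - 216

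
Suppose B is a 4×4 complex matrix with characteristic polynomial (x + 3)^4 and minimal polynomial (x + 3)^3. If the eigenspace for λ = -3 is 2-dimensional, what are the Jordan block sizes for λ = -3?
Block sizes for λ = -3: [3, 1]

Step 1 — from the characteristic polynomial, algebraic multiplicity of λ = -3 is 4. From dim ker(B − (-3)·I) = 2, there are exactly 2 Jordan blocks for λ = -3.
Step 2 — from the minimal polynomial, the factor (x + 3)^3 tells us the largest block for λ = -3 has size 3.
Step 3 — with total size 4, 2 blocks, and largest block 3, the block sizes (in nonincreasing order) are [3, 1].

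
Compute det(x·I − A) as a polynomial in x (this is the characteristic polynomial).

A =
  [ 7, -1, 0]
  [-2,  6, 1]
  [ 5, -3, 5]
x^3 - 18*x^2 + 108*x - 216

Expanding det(x·I − A) (e.g. by cofactor expansion or by noting that A is similar to its Jordan form J, which has the same characteristic polynomial as A) gives
  χ_A(x) = x^3 - 18*x^2 + 108*x - 216
which factors as (x - 6)^3. The eigenvalues (with algebraic multiplicities) are λ = 6 with multiplicity 3.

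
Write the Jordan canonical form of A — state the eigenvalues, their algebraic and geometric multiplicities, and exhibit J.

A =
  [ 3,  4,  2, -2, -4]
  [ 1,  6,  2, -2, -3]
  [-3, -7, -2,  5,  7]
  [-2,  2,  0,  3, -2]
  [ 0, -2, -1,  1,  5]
J_3(3) ⊕ J_1(3) ⊕ J_1(3)

The characteristic polynomial is
  det(x·I − A) = x^5 - 15*x^4 + 90*x^3 - 270*x^2 + 405*x - 243 = (x - 3)^5

Eigenvalues and multiplicities (the geometric multiplicity of λ is n − rank(A − λI), which equals the number of Jordan blocks for λ):
  λ = 3: algebraic multiplicity = 5, geometric multiplicity = 3

Determining the block sizes for each eigenvalue:
  λ = 3: with am = 5 and gm = 3, the partition is not yet determined (e.g. several partitions of 5 into 3 parts exist). Let N = A − (3)·I. Computing rank(N^1) = 2, rank(N^2) = 1, rank(N^3) = 0; the number of blocks of size ≥ j is rank(N^{j−1}) − rank(N^j), giving [3, 1, 1]. So we have 1 block(s) of size 3, 2 block(s) of size 1 → block sizes [3, 1, 1]

Assembling the blocks gives a Jordan form
J =
  [3, 1, 0, 0, 0]
  [0, 3, 1, 0, 0]
  [0, 0, 3, 0, 0]
  [0, 0, 0, 3, 0]
  [0, 0, 0, 0, 3]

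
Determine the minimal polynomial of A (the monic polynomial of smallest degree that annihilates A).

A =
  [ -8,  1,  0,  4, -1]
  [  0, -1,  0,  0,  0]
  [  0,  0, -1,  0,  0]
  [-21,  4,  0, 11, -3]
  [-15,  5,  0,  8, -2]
x^4 - 2*x^2 + 1

The characteristic polynomial is χ_A(x) = (x - 1)^2*(x + 1)^3, so the eigenvalues are known. The minimal polynomial is
  m_A(x) = Π_λ (x − λ)^{k_λ}
where k_λ is the size of the *largest* Jordan block for λ (equivalently, the smallest k with (A − λI)^k v = 0 for every generalised eigenvector v of λ).

  λ = -1: largest Jordan block has size 2, contributing (x + 1)^2
  λ = 1: largest Jordan block has size 2, contributing (x − 1)^2

So m_A(x) = (x - 1)^2*(x + 1)^2 = x^4 - 2*x^2 + 1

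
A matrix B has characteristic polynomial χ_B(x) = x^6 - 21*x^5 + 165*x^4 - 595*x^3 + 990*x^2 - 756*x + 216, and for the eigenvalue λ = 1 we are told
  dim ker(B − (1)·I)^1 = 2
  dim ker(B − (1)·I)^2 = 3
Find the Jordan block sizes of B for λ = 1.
Block sizes for λ = 1: [2, 1]

From the dimensions of kernels of powers, the number of Jordan blocks of size at least j is d_j − d_{j−1} where d_j = dim ker(N^j) (with d_0 = 0). Computing the differences gives [2, 1].
The number of blocks of size exactly k is (#blocks of size ≥ k) − (#blocks of size ≥ k + 1), so the partition is: 1 block(s) of size 1, 1 block(s) of size 2.
In nonincreasing order the block sizes are [2, 1].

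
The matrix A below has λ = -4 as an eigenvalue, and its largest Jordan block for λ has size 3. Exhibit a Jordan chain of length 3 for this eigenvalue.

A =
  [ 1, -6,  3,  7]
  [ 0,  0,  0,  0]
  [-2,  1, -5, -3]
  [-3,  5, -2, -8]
A Jordan chain for λ = -4 of length 3:
v_1 = (-2, 0, 1, 1)ᵀ
v_2 = (5, 0, -2, -3)ᵀ
v_3 = (1, 0, 0, 0)ᵀ

Let N = A − (-4)·I. We want v_3 with N^3 v_3 = 0 but N^2 v_3 ≠ 0; then v_{j-1} := N · v_j for j = 3, …, 2.

Pick v_3 = (1, 0, 0, 0)ᵀ.
Then v_2 = N · v_3 = (5, 0, -2, -3)ᵀ.
Then v_1 = N · v_2 = (-2, 0, 1, 1)ᵀ.

Sanity check: (A − (-4)·I) v_1 = (0, 0, 0, 0)ᵀ = 0. ✓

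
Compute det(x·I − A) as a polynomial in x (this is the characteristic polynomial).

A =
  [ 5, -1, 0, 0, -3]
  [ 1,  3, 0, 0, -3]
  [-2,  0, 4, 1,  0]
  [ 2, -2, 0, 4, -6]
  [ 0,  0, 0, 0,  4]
x^5 - 20*x^4 + 160*x^3 - 640*x^2 + 1280*x - 1024

Expanding det(x·I − A) (e.g. by cofactor expansion or by noting that A is similar to its Jordan form J, which has the same characteristic polynomial as A) gives
  χ_A(x) = x^5 - 20*x^4 + 160*x^3 - 640*x^2 + 1280*x - 1024
which factors as (x - 4)^5. The eigenvalues (with algebraic multiplicities) are λ = 4 with multiplicity 5.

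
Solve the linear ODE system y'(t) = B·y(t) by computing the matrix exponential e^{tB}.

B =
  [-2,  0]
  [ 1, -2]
e^{tB} =
  [exp(-2*t), 0]
  [t*exp(-2*t), exp(-2*t)]

Strategy: write B = P · J · P⁻¹ where J is a Jordan canonical form, so e^{tB} = P · e^{tJ} · P⁻¹, and e^{tJ} can be computed block-by-block.

B has Jordan form
J =
  [-2,  1]
  [ 0, -2]
(up to reordering of blocks).

Per-block formulas:
  For a 2×2 Jordan block J_2(-2): exp(t · J_2(-2)) = e^(-2t)·(I + t·N), where N is the 2×2 nilpotent shift.

After assembling e^{tJ} and conjugating by P, we get:

e^{tB} =
  [exp(-2*t), 0]
  [t*exp(-2*t), exp(-2*t)]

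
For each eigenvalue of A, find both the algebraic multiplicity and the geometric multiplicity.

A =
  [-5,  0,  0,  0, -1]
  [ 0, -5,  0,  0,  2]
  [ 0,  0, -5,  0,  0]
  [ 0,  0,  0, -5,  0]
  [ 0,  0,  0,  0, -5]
λ = -5: alg = 5, geom = 4

Step 1 — factor the characteristic polynomial to read off the algebraic multiplicities:
  χ_A(x) = (x + 5)^5

Step 2 — compute geometric multiplicities via the rank-nullity identity g(λ) = n − rank(A − λI):
  rank(A − (-5)·I) = 1, so dim ker(A − (-5)·I) = n − 1 = 4

Summary:
  λ = -5: algebraic multiplicity = 5, geometric multiplicity = 4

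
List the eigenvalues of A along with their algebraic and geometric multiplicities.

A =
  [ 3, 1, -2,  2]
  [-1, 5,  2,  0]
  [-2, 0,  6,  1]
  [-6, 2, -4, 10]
λ = 6: alg = 4, geom = 2

Step 1 — factor the characteristic polynomial to read off the algebraic multiplicities:
  χ_A(x) = (x - 6)^4

Step 2 — compute geometric multiplicities via the rank-nullity identity g(λ) = n − rank(A − λI):
  rank(A − (6)·I) = 2, so dim ker(A − (6)·I) = n − 2 = 2

Summary:
  λ = 6: algebraic multiplicity = 4, geometric multiplicity = 2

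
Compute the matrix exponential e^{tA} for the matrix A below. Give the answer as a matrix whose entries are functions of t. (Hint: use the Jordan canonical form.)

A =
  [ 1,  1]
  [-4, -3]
e^{tA} =
  [2*t*exp(-t) + exp(-t), t*exp(-t)]
  [-4*t*exp(-t), -2*t*exp(-t) + exp(-t)]

Strategy: write A = P · J · P⁻¹ where J is a Jordan canonical form, so e^{tA} = P · e^{tJ} · P⁻¹, and e^{tJ} can be computed block-by-block.

A has Jordan form
J =
  [-1,  1]
  [ 0, -1]
(up to reordering of blocks).

Per-block formulas:
  For a 2×2 Jordan block J_2(-1): exp(t · J_2(-1)) = e^(-1t)·(I + t·N), where N is the 2×2 nilpotent shift.

After assembling e^{tJ} and conjugating by P, we get:

e^{tA} =
  [2*t*exp(-t) + exp(-t), t*exp(-t)]
  [-4*t*exp(-t), -2*t*exp(-t) + exp(-t)]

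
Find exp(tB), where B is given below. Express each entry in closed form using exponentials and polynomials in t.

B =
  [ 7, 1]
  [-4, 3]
e^{tB} =
  [2*t*exp(5*t) + exp(5*t), t*exp(5*t)]
  [-4*t*exp(5*t), -2*t*exp(5*t) + exp(5*t)]

Strategy: write B = P · J · P⁻¹ where J is a Jordan canonical form, so e^{tB} = P · e^{tJ} · P⁻¹, and e^{tJ} can be computed block-by-block.

B has Jordan form
J =
  [5, 1]
  [0, 5]
(up to reordering of blocks).

Per-block formulas:
  For a 2×2 Jordan block J_2(5): exp(t · J_2(5)) = e^(5t)·(I + t·N), where N is the 2×2 nilpotent shift.

After assembling e^{tJ} and conjugating by P, we get:

e^{tB} =
  [2*t*exp(5*t) + exp(5*t), t*exp(5*t)]
  [-4*t*exp(5*t), -2*t*exp(5*t) + exp(5*t)]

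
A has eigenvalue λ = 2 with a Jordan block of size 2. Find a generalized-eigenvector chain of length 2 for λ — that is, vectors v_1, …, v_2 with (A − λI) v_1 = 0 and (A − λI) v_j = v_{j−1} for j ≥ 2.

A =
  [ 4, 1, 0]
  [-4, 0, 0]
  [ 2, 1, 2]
A Jordan chain for λ = 2 of length 2:
v_1 = (2, -4, 2)ᵀ
v_2 = (1, 0, 0)ᵀ

Let N = A − (2)·I. We want v_2 with N^2 v_2 = 0 but N^1 v_2 ≠ 0; then v_{j-1} := N · v_j for j = 2, …, 2.

Pick v_2 = (1, 0, 0)ᵀ.
Then v_1 = N · v_2 = (2, -4, 2)ᵀ.

Sanity check: (A − (2)·I) v_1 = (0, 0, 0)ᵀ = 0. ✓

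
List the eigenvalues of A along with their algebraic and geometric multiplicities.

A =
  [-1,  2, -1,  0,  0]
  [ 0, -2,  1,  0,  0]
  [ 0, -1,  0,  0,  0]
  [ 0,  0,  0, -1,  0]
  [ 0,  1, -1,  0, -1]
λ = -1: alg = 5, geom = 3

Step 1 — factor the characteristic polynomial to read off the algebraic multiplicities:
  χ_A(x) = (x + 1)^5

Step 2 — compute geometric multiplicities via the rank-nullity identity g(λ) = n − rank(A − λI):
  rank(A − (-1)·I) = 2, so dim ker(A − (-1)·I) = n − 2 = 3

Summary:
  λ = -1: algebraic multiplicity = 5, geometric multiplicity = 3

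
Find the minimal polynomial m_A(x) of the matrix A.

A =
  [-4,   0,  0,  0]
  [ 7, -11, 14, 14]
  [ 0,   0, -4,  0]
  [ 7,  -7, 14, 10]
x^2 + x - 12

The characteristic polynomial is χ_A(x) = (x - 3)*(x + 4)^3, so the eigenvalues are known. The minimal polynomial is
  m_A(x) = Π_λ (x − λ)^{k_λ}
where k_λ is the size of the *largest* Jordan block for λ (equivalently, the smallest k with (A − λI)^k v = 0 for every generalised eigenvector v of λ).

  λ = -4: largest Jordan block has size 1, contributing (x + 4)
  λ = 3: largest Jordan block has size 1, contributing (x − 3)

So m_A(x) = (x - 3)*(x + 4) = x^2 + x - 12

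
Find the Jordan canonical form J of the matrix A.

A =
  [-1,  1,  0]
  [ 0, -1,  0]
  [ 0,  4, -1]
J_2(-1) ⊕ J_1(-1)

The characteristic polynomial is
  det(x·I − A) = x^3 + 3*x^2 + 3*x + 1 = (x + 1)^3

Eigenvalues and multiplicities (the geometric multiplicity of λ is n − rank(A − λI), which equals the number of Jordan blocks for λ):
  λ = -1: algebraic multiplicity = 3, geometric multiplicity = 2

Determining the block sizes for each eigenvalue:
  λ = -1: 2 blocks summing to 3 forces exactly one block of size 2 and the rest size 1 → block sizes [2, 1]

Assembling the blocks gives a Jordan form
J =
  [-1,  1,  0]
  [ 0, -1,  0]
  [ 0,  0, -1]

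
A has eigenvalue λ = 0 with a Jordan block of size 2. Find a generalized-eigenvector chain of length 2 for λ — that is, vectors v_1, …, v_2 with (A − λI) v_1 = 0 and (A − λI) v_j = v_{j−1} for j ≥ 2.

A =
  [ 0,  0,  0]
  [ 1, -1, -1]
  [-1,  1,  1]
A Jordan chain for λ = 0 of length 2:
v_1 = (0, 1, -1)ᵀ
v_2 = (1, 0, 0)ᵀ

Let N = A − (0)·I. We want v_2 with N^2 v_2 = 0 but N^1 v_2 ≠ 0; then v_{j-1} := N · v_j for j = 2, …, 2.

Pick v_2 = (1, 0, 0)ᵀ.
Then v_1 = N · v_2 = (0, 1, -1)ᵀ.

Sanity check: (A − (0)·I) v_1 = (0, 0, 0)ᵀ = 0. ✓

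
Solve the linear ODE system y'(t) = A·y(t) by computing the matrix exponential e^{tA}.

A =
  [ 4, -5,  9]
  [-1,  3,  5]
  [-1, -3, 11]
e^{tA} =
  [-2*t*exp(6*t) + exp(6*t), -t^2*exp(6*t) - 5*t*exp(6*t), t^2*exp(6*t) + 9*t*exp(6*t)]
  [-t*exp(6*t), -t^2*exp(6*t)/2 - 3*t*exp(6*t) + exp(6*t), t^2*exp(6*t)/2 + 5*t*exp(6*t)]
  [-t*exp(6*t), -t^2*exp(6*t)/2 - 3*t*exp(6*t), t^2*exp(6*t)/2 + 5*t*exp(6*t) + exp(6*t)]

Strategy: write A = P · J · P⁻¹ where J is a Jordan canonical form, so e^{tA} = P · e^{tJ} · P⁻¹, and e^{tJ} can be computed block-by-block.

A has Jordan form
J =
  [6, 1, 0]
  [0, 6, 1]
  [0, 0, 6]
(up to reordering of blocks).

Per-block formulas:
  For a 3×3 Jordan block J_3(6): exp(t · J_3(6)) = e^(6t)·(I + t·N + (t^2/2)·N^2), where N is the 3×3 nilpotent shift.

After assembling e^{tJ} and conjugating by P, we get:

e^{tA} =
  [-2*t*exp(6*t) + exp(6*t), -t^2*exp(6*t) - 5*t*exp(6*t), t^2*exp(6*t) + 9*t*exp(6*t)]
  [-t*exp(6*t), -t^2*exp(6*t)/2 - 3*t*exp(6*t) + exp(6*t), t^2*exp(6*t)/2 + 5*t*exp(6*t)]
  [-t*exp(6*t), -t^2*exp(6*t)/2 - 3*t*exp(6*t), t^2*exp(6*t)/2 + 5*t*exp(6*t) + exp(6*t)]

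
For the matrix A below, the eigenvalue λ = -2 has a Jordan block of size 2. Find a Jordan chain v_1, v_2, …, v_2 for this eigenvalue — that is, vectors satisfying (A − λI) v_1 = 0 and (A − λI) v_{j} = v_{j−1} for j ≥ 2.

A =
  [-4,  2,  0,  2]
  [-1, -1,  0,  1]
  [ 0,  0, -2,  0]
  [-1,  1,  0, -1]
A Jordan chain for λ = -2 of length 2:
v_1 = (-2, -1, 0, -1)ᵀ
v_2 = (1, 0, 0, 0)ᵀ

Let N = A − (-2)·I. We want v_2 with N^2 v_2 = 0 but N^1 v_2 ≠ 0; then v_{j-1} := N · v_j for j = 2, …, 2.

Pick v_2 = (1, 0, 0, 0)ᵀ.
Then v_1 = N · v_2 = (-2, -1, 0, -1)ᵀ.

Sanity check: (A − (-2)·I) v_1 = (0, 0, 0, 0)ᵀ = 0. ✓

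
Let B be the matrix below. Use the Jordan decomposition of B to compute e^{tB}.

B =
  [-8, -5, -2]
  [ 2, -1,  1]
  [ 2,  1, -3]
e^{tB} =
  [t^2*exp(-4*t) - 4*t*exp(-4*t) + exp(-4*t), 3*t^2*exp(-4*t)/2 - 5*t*exp(-4*t), t^2*exp(-4*t)/2 - 2*t*exp(-4*t)]
  [2*t*exp(-4*t), 3*t*exp(-4*t) + exp(-4*t), t*exp(-4*t)]
  [-2*t^2*exp(-4*t) + 2*t*exp(-4*t), -3*t^2*exp(-4*t) + t*exp(-4*t), -t^2*exp(-4*t) + t*exp(-4*t) + exp(-4*t)]

Strategy: write B = P · J · P⁻¹ where J is a Jordan canonical form, so e^{tB} = P · e^{tJ} · P⁻¹, and e^{tJ} can be computed block-by-block.

B has Jordan form
J =
  [-4,  1,  0]
  [ 0, -4,  1]
  [ 0,  0, -4]
(up to reordering of blocks).

Per-block formulas:
  For a 3×3 Jordan block J_3(-4): exp(t · J_3(-4)) = e^(-4t)·(I + t·N + (t^2/2)·N^2), where N is the 3×3 nilpotent shift.

After assembling e^{tJ} and conjugating by P, we get:

e^{tB} =
  [t^2*exp(-4*t) - 4*t*exp(-4*t) + exp(-4*t), 3*t^2*exp(-4*t)/2 - 5*t*exp(-4*t), t^2*exp(-4*t)/2 - 2*t*exp(-4*t)]
  [2*t*exp(-4*t), 3*t*exp(-4*t) + exp(-4*t), t*exp(-4*t)]
  [-2*t^2*exp(-4*t) + 2*t*exp(-4*t), -3*t^2*exp(-4*t) + t*exp(-4*t), -t^2*exp(-4*t) + t*exp(-4*t) + exp(-4*t)]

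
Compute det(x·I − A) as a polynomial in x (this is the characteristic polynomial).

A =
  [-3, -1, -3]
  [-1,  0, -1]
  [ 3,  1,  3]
x^3

Expanding det(x·I − A) (e.g. by cofactor expansion or by noting that A is similar to its Jordan form J, which has the same characteristic polynomial as A) gives
  χ_A(x) = x^3
which factors as x^3. The eigenvalues (with algebraic multiplicities) are λ = 0 with multiplicity 3.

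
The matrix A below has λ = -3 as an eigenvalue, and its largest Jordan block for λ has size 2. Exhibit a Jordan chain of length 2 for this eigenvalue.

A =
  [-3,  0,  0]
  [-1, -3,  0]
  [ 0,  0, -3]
A Jordan chain for λ = -3 of length 2:
v_1 = (0, -1, 0)ᵀ
v_2 = (1, 0, 0)ᵀ

Let N = A − (-3)·I. We want v_2 with N^2 v_2 = 0 but N^1 v_2 ≠ 0; then v_{j-1} := N · v_j for j = 2, …, 2.

Pick v_2 = (1, 0, 0)ᵀ.
Then v_1 = N · v_2 = (0, -1, 0)ᵀ.

Sanity check: (A − (-3)·I) v_1 = (0, 0, 0)ᵀ = 0. ✓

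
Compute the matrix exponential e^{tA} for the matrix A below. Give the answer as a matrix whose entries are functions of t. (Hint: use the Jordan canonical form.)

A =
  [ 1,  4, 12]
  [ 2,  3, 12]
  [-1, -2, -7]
e^{tA} =
  [2*t*exp(-t) + exp(-t), 4*t*exp(-t), 12*t*exp(-t)]
  [2*t*exp(-t), 4*t*exp(-t) + exp(-t), 12*t*exp(-t)]
  [-t*exp(-t), -2*t*exp(-t), -6*t*exp(-t) + exp(-t)]

Strategy: write A = P · J · P⁻¹ where J is a Jordan canonical form, so e^{tA} = P · e^{tJ} · P⁻¹, and e^{tJ} can be computed block-by-block.

A has Jordan form
J =
  [-1,  1,  0]
  [ 0, -1,  0]
  [ 0,  0, -1]
(up to reordering of blocks).

Per-block formulas:
  For a 1×1 block at λ = -1: exp(t · [-1]) = [e^(-1t)].
  For a 2×2 Jordan block J_2(-1): exp(t · J_2(-1)) = e^(-1t)·(I + t·N), where N is the 2×2 nilpotent shift.

After assembling e^{tJ} and conjugating by P, we get:

e^{tA} =
  [2*t*exp(-t) + exp(-t), 4*t*exp(-t), 12*t*exp(-t)]
  [2*t*exp(-t), 4*t*exp(-t) + exp(-t), 12*t*exp(-t)]
  [-t*exp(-t), -2*t*exp(-t), -6*t*exp(-t) + exp(-t)]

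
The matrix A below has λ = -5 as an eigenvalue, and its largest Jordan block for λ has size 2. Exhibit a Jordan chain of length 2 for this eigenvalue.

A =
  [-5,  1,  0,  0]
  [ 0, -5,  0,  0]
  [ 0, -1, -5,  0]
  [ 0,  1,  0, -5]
A Jordan chain for λ = -5 of length 2:
v_1 = (1, 0, -1, 1)ᵀ
v_2 = (0, 1, 0, 0)ᵀ

Let N = A − (-5)·I. We want v_2 with N^2 v_2 = 0 but N^1 v_2 ≠ 0; then v_{j-1} := N · v_j for j = 2, …, 2.

Pick v_2 = (0, 1, 0, 0)ᵀ.
Then v_1 = N · v_2 = (1, 0, -1, 1)ᵀ.

Sanity check: (A − (-5)·I) v_1 = (0, 0, 0, 0)ᵀ = 0. ✓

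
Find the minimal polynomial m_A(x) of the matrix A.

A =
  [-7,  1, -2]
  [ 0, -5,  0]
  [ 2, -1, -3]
x^2 + 10*x + 25

The characteristic polynomial is χ_A(x) = (x + 5)^3, so the eigenvalues are known. The minimal polynomial is
  m_A(x) = Π_λ (x − λ)^{k_λ}
where k_λ is the size of the *largest* Jordan block for λ (equivalently, the smallest k with (A − λI)^k v = 0 for every generalised eigenvector v of λ).

  λ = -5: largest Jordan block has size 2, contributing (x + 5)^2

So m_A(x) = (x + 5)^2 = x^2 + 10*x + 25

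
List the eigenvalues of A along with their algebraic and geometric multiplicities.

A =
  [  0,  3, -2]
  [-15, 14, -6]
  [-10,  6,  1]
λ = 5: alg = 3, geom = 2

Step 1 — factor the characteristic polynomial to read off the algebraic multiplicities:
  χ_A(x) = (x - 5)^3

Step 2 — compute geometric multiplicities via the rank-nullity identity g(λ) = n − rank(A − λI):
  rank(A − (5)·I) = 1, so dim ker(A − (5)·I) = n − 1 = 2

Summary:
  λ = 5: algebraic multiplicity = 3, geometric multiplicity = 2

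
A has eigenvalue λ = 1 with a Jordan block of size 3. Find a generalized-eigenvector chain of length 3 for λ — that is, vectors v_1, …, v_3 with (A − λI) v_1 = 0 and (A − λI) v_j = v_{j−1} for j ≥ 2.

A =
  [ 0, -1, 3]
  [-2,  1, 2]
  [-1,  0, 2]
A Jordan chain for λ = 1 of length 3:
v_1 = (1, 2, 1)ᵀ
v_2 = (-1, 0, 0)ᵀ
v_3 = (0, 1, 0)ᵀ

Let N = A − (1)·I. We want v_3 with N^3 v_3 = 0 but N^2 v_3 ≠ 0; then v_{j-1} := N · v_j for j = 3, …, 2.

Pick v_3 = (0, 1, 0)ᵀ.
Then v_2 = N · v_3 = (-1, 0, 0)ᵀ.
Then v_1 = N · v_2 = (1, 2, 1)ᵀ.

Sanity check: (A − (1)·I) v_1 = (0, 0, 0)ᵀ = 0. ✓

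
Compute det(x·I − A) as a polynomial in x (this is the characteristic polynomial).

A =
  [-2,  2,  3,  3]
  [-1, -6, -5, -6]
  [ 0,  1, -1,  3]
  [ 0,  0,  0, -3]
x^4 + 12*x^3 + 54*x^2 + 108*x + 81

Expanding det(x·I − A) (e.g. by cofactor expansion or by noting that A is similar to its Jordan form J, which has the same characteristic polynomial as A) gives
  χ_A(x) = x^4 + 12*x^3 + 54*x^2 + 108*x + 81
which factors as (x + 3)^4. The eigenvalues (with algebraic multiplicities) are λ = -3 with multiplicity 4.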